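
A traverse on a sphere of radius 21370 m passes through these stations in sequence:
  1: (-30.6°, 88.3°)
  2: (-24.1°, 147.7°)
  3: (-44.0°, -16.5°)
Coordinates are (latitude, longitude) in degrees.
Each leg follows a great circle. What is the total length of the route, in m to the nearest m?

60774 m

Leg 1→2: central angle 0.9175 rad, distance 19606.7 m.
Leg 2→3: central angle 1.9264 rad, distance 41167.7 m.
Total: 19606.7 + 41167.7 ≈ 60774 m.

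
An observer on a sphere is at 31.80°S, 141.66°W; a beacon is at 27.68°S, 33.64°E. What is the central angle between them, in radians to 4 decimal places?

Let φ₁ = -0.5550 rad, φ₂ = -0.4831 rad, and Δλ = 3.0596 rad.
cos c = sin φ₁ sin φ₂ + cos φ₁ cos φ₂ cos Δλ = (-0.5270)(-0.4645) + (0.8499)(0.8856)(-0.9966) = -0.50531,
so c = arccos(-0.50531) = 2.10054 rad.
So the angular separation is 2.1005 rad.

2.1005 rad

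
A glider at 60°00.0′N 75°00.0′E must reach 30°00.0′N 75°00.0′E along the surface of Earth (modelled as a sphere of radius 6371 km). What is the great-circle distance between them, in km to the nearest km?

With latitudes φ₁ = 60.000°, φ₂ = 30.000° and longitude difference Δλ = 0.000°:
cos c = sin φ₁ sin φ₂ + cos φ₁ cos φ₂ cos Δλ = (0.8660)(0.5000) + (0.5000)(0.8660)(1.0000) = 0.86603,
so c = arccos(0.86603) = 0.52360 rad.
Distance = R·c = 6371 × 0.5236 ≈ 3336 km.

3336 km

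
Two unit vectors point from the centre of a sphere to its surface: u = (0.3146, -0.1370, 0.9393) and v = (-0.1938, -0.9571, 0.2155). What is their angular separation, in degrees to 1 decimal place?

u·v = 0.2726; |u| = 1.0000, |v| = 1.0000.
cos θ = (u·v)/(|u||v|) = 0.2726, so θ = 74.2°.

74.2°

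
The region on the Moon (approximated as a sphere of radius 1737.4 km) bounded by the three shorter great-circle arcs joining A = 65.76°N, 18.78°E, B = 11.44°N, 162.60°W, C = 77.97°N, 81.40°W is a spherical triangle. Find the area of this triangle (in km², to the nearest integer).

672234 km²

Side lengths (central angles): a = 1.3436, b = 0.5019, c = 1.7941 rad; semiperimeter s = 1.8198.
By l'Huilier's theorem, tan(E/4) = √[tan(s/2) tan((s−a)/2) tan((s−b)/2) tan((s−c)/2)], giving spherical excess E = 0.2227 rad.
Area = E·R² = 0.2227 × (1737.4)² ≈ 672234 km².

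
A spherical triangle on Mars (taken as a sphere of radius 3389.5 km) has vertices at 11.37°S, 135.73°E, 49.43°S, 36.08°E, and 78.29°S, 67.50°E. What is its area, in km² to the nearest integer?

Side lengths (central angles): a = 0.5424, b = 1.3007, c = 1.5279 rad; semiperimeter s = 1.6855.
By l'Huilier's theorem, tan(E/4) = √[tan(s/2) tan((s−a)/2) tan((s−b)/2) tan((s−c)/2)], giving spherical excess E = 0.4199 rad.
Area = E·R² = 0.4199 × (3389.5)² ≈ 4824024 km².

4824024 km²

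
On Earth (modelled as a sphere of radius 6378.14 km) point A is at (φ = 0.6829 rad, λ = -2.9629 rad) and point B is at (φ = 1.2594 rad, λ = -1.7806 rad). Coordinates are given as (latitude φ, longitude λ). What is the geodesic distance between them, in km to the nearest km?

5155 km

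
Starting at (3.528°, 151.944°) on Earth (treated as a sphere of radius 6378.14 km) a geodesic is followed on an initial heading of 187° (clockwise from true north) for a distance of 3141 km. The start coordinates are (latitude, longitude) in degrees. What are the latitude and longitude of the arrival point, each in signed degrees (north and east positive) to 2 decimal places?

Angular distance δ = d/R = 3141/6378.14 = 0.49246 rad; initial bearing θ = 3.2638 rad.
sin φ₂ = sin φ₁ cos δ + cos φ₁ sin δ cos θ = (0.0615)(0.8812) + (0.9981)(0.4728)(-0.9925) = -0.4142, so φ₂ = -24.47°.
Δλ = atan2(sin θ sin δ cos φ₁, cos δ − sin φ₁ sin φ₂) = atan2(-0.0575, 0.9067) = -3.629°.
λ₂ = 151.944° − 3.629° = 148.31°.

-24.47°, 148.31°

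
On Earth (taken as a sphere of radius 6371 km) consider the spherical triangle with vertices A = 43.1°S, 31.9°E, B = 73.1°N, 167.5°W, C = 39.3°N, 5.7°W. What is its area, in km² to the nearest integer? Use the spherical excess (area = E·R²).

43281647 km²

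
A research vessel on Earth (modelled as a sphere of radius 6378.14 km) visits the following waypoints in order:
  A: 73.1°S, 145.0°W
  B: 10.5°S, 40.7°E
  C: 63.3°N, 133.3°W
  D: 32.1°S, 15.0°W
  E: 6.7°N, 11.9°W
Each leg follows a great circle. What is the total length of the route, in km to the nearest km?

Leg A→B: central angle 1.6811 rad, distance 10722.1 km.
Leg B→C: central angle 2.2170 rad, distance 14140.5 km.
Leg C→D: central angle 2.2852 rad, distance 14575.5 km.
Leg D→E: central angle 0.6792 rad, distance 4331.7 km.
Total: 10722.1 + 14140.5 + 14575.5 + 4331.7 ≈ 43770 km.

43770 km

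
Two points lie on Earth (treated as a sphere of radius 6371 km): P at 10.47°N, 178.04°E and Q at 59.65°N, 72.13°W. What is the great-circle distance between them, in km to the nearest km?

With latitudes φ₁ = 10.470°, φ₂ = 59.650° and longitude difference Δλ = 109.830°:
cos c = sin φ₁ sin φ₂ + cos φ₁ cos φ₂ cos Δλ = (0.1817)(0.8630) + (0.9834)(0.5053)(-0.3392) = -0.01174,
so c = arccos(-0.01174) = 1.58253 rad.
Distance = R·c = 6371 × 1.5825 ≈ 10082 km.

10082 km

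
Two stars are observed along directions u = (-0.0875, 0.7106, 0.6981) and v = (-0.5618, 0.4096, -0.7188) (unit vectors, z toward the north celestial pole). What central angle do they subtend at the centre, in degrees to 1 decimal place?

99.3°

u·v = -0.1616; |u| = 1.0000, |v| = 1.0000.
cos θ = (u·v)/(|u||v|) = -0.1616, so θ = 99.3°.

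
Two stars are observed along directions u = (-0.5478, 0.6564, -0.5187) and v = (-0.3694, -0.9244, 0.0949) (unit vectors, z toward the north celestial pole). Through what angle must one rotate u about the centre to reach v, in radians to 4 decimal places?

2.0417 rad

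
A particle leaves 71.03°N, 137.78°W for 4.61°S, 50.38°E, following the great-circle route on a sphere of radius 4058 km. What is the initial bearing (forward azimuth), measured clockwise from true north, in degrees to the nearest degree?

351°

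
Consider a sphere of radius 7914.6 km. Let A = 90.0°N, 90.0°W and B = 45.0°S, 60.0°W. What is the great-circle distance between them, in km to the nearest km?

Let φ₁ = 1.5708 rad, φ₂ = -0.7854 rad, and Δλ = 0.5236 rad.
Haversine: a = sin²(Δφ/2) + cos φ₁ cos φ₂ sin²(Δλ/2) = 0.8536 + (0.0000)(0.7071)(0.0670) = 0.85355.
Central angle c = 2·arcsin(√a) = 2.35619 rad.
Distance = R·c = 7914.6 × 2.3562 ≈ 18648 km.

18648 km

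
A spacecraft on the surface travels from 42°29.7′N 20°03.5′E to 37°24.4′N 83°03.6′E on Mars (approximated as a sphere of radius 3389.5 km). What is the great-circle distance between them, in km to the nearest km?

2807 km

With latitudes φ₁ = 42.495°, φ₂ = 37.407° and longitude difference Δλ = 63.002°:
Haversine: a = sin²(Δφ/2) + cos φ₁ cos φ₂ sin²(Δλ/2) = 0.0020 + (0.7373)(0.7943)(0.2730) = 0.16188.
Central angle c = 2·arcsin(√a) = 0.82814 rad.
Distance = R·c = 3389.5 × 0.8281 ≈ 2807 km.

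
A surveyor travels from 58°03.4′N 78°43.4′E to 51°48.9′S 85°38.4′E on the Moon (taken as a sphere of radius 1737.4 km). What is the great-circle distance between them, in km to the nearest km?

3336 km

With latitudes φ₁ = 58.057°, φ₂ = -51.815° and longitude difference Δλ = 6.917°:
cos c = sin φ₁ sin φ₂ + cos φ₁ cos φ₂ cos Δλ = (0.8486)(-0.7860) + (0.5291)(0.6182)(0.9927) = -0.34229,
so c = arccos(-0.34229) = 1.92015 rad.
Distance = R·c = 1737.4 × 1.9202 ≈ 3336 km.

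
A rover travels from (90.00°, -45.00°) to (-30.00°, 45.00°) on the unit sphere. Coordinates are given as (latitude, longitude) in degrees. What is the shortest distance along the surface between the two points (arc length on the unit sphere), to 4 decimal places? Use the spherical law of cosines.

2.0944

In radians: φ₁ = 1.5708, φ₂ = -0.5236, Δλ = 90.000° = 1.5708 rad.
cos c = sin φ₁ sin φ₂ + cos φ₁ cos φ₂ cos Δλ = (1.0000)(-0.5000) + (0.0000)(0.8660)(0.0000) = -0.50000,
so c = arccos(-0.50000) = 2.09440 rad.
On the unit sphere the arc length equals the central angle: 2.0944.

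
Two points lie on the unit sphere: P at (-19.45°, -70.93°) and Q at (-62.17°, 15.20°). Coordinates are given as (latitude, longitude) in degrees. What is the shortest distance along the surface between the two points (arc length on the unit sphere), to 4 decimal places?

With latitudes φ₁ = -19.450°, φ₂ = -62.170° and longitude difference Δλ = 86.130°:
cos c = sin φ₁ sin φ₂ + cos φ₁ cos φ₂ cos Δλ = (-0.3330)(-0.8843) + (0.9429)(0.4668)(0.0675) = 0.32418,
so c = arccos(0.32418) = 1.24065 rad.
On the unit sphere the arc length equals the central angle: 1.2407.

1.2407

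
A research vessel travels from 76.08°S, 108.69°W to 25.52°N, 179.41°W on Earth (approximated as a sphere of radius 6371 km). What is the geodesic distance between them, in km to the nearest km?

12262 km

With latitudes φ₁ = -76.080°, φ₂ = 25.520° and longitude difference Δλ = -70.720°:
cos c = sin φ₁ sin φ₂ + cos φ₁ cos φ₂ cos Δλ = (-0.9706)(0.4308) + (0.2406)(0.9024)(0.3302) = -0.34649,
so c = arccos(-0.34649) = 1.92463 rad.
Distance = R·c = 6371 × 1.9246 ≈ 12262 km.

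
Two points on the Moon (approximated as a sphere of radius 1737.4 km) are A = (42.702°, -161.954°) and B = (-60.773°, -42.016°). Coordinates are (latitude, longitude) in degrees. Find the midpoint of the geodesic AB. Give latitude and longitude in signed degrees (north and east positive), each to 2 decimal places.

Central angle δ = 2.4511 rad. Interpolating on the sphere with fraction f = 0.5:
P = [sin((1−f)δ)·A + sin(fδ)·B] / sin δ = 1.4774·A + 1.4774·B in Cartesian coordinates,
giving P = (-0.4964, -0.8192, -0.2874), i.e. latitude -16.70°, longitude -121.21°.

-16.70°, -121.21°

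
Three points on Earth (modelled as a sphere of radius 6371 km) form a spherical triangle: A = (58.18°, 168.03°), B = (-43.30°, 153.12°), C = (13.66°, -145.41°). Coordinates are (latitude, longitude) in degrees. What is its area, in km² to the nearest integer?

Side lengths (central angles): a = 1.3941, b = 0.9849, c = 1.7844 rad; semiperimeter s = 2.0817.
By l'Huilier's theorem, tan(E/4) = √[tan(s/2) tan((s−a)/2) tan((s−b)/2) tan((s−c)/2)], giving spherical excess E = 0.9287 rad.
Area = E·R² = 0.9287 × (6371)² ≈ 37696060 km².

37696060 km²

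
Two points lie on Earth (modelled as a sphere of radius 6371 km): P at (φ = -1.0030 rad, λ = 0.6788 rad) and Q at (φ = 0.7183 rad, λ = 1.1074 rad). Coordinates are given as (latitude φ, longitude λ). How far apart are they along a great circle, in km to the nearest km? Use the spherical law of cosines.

Let φ₁ = -1.0030 rad, φ₂ = 0.7183 rad, and Δλ = 0.4286 rad.
cos c = sin φ₁ sin φ₂ + cos φ₁ cos φ₂ cos Δλ = (-0.8431)(0.6581) + (0.5378)(0.7529)(0.9095) = -0.18656,
so c = arccos(-0.18656) = 1.75846 rad.
Distance = R·c = 6371 × 1.7585 ≈ 11203 km.

11203 km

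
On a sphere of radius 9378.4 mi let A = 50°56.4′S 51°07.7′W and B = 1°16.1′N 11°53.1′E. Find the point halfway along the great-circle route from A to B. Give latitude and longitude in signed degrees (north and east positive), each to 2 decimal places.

-28.27°, -11.71°

The central angle between A and B is δ = 1.2988 rad.
With f = 0.5, the slerp weights are sin((1−f)δ)/sin δ = 0.6278 and sin(fδ)/sin δ = 0.6278.
Weighted sum of the unit vectors: (0.6278)·(0.3955,-0.4906,-0.7765) + (0.6278)·(0.9783,0.2059,0.0221) = (0.8624, -0.1787, -0.4736).
Converting back: φ = atan2(z, √(x²+y²)) = -28.27°, λ = atan2(y, x) = -11.71°.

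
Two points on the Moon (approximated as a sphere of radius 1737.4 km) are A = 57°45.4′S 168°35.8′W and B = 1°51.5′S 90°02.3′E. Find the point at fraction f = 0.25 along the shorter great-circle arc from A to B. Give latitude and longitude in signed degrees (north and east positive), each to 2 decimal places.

-54.53°, 148.68°

Central angle δ = 1.6485 rad. Interpolating on the sphere with fraction f = 0.25:
P = [sin((1−f)δ)·A + sin(fδ)·B] / sin δ = 0.9475·A + 0.4018·B in Cartesian coordinates,
giving P = (-0.4958, 0.3016, -0.8144), i.e. latitude -54.53°, longitude 148.68°.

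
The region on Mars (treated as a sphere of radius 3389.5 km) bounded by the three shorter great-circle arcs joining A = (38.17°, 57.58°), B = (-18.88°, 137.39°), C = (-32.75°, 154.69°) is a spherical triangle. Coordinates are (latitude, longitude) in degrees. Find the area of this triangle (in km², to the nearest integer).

594192 km²

Side lengths (central angles): a = 0.3630, b = 2.0000, c = 1.6392 rad; semiperimeter s = 2.0011.
By l'Huilier's theorem, tan(E/4) = √[tan(s/2) tan((s−a)/2) tan((s−b)/2) tan((s−c)/2)], giving spherical excess E = 0.0517 rad.
Area = E·R² = 0.0517 × (3389.5)² ≈ 594192 km².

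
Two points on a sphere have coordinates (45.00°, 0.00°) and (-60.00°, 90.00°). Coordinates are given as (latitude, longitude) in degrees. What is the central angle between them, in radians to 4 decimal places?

2.2299 rad

Let φ₁ = 0.7854 rad, φ₂ = -1.0472 rad, and Δλ = 1.5708 rad.
cos c = sin φ₁ sin φ₂ + cos φ₁ cos φ₂ cos Δλ = (0.7071)(-0.8660) + (0.7071)(0.5000)(0.0000) = -0.61237,
so c = arccos(-0.61237) = 2.22985 rad.
So the angular separation is 2.2299 rad.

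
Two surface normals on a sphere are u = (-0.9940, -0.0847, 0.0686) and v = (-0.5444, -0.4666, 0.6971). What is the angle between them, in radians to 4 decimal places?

u·v = 0.6285; |u| = 1.0000, |v| = 1.0000.
cos θ = (u·v)/(|u||v|) = 0.6285, so θ = 0.8912 rad.

0.8912 rad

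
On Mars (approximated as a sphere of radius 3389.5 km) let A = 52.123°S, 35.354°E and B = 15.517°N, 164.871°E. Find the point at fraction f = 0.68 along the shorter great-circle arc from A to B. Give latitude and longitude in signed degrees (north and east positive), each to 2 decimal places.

-17.55°, 141.47°

Central angle δ = 2.1989 rad. Interpolating on the sphere with fraction f = 0.68:
P = [sin((1−f)δ)·A + sin(fδ)·B] / sin δ = 0.7996·A + 1.2323·B in Cartesian coordinates,
giving P = (-0.7459, 0.5940, -0.3015), i.e. latitude -17.55°, longitude 141.47°.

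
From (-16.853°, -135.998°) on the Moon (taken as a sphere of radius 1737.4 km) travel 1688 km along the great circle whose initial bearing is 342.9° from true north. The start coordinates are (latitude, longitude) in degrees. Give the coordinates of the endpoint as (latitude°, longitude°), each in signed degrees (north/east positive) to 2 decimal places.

Angular distance δ = d/R = 1688/1737.4 = 0.97157 rad; initial bearing θ = 5.9847 rad.
sin φ₂ = sin φ₁ cos δ + cos φ₁ sin δ cos θ = (-0.2899)(0.5640) + (0.9571)(0.8258)(0.9558) = 0.5919, so φ₂ = 36.29°.
Δλ = atan2(sin θ sin δ cos φ₁, cos δ − sin φ₁ sin φ₂) = atan2(-0.2324, 0.7356) = -17.532°.
λ₂ = -135.998° − 17.532° = -153.53°.

36.29°, -153.53°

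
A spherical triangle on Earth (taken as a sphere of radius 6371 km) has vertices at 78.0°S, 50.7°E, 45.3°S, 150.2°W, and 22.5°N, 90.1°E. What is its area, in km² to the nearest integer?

59116439 km²

Side lengths (central angles): a = 2.2068, b = 1.7987, c = 0.9780 rad; semiperimeter s = 2.4917.
By l'Huilier's theorem, tan(E/4) = √[tan(s/2) tan((s−a)/2) tan((s−b)/2) tan((s−c)/2)], giving spherical excess E = 1.4564 rad.
Area = E·R² = 1.4564 × (6371)² ≈ 59116439 km².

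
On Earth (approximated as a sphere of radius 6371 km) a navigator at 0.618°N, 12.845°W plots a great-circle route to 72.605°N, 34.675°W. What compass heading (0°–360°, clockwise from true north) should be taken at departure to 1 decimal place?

353.3°

Δλ = -21.830° = -0.3810 rad.
y = sin Δλ · cos φ₂ = (-0.3719)(0.2990) = -0.1112
x = cos φ₁ sin φ₂ − sin φ₁ cos φ₂ cos Δλ = (0.9999)(0.9543) − (0.0108)(0.2990)(0.9283) = 0.9512
θ = atan2(y, x) = -6.67°; adding 360° gives 353.3°.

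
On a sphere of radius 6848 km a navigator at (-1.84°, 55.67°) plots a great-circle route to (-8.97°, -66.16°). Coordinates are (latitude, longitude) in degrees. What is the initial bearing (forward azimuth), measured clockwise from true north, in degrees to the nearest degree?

258°

With φ₁ = -0.0321, φ₂ = -0.1566, Δλ = -2.1263 rad, the forward-azimuth formula gives
θ = atan2( sin Δλ cos φ₂ , cos φ₁ sin φ₂ − sin φ₁ cos φ₂ cos Δλ ) = atan2(-0.8392, -0.1726) = -101.62°.
Adding 360° brings this into [0°, 360°): 258°.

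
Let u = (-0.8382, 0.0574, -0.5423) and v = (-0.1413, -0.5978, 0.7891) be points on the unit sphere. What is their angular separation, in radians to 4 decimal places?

u·v = -0.3438; |u| = 1.0000, |v| = 1.0000.
cos θ = (u·v)/(|u||v|) = -0.3438, so θ = 1.9218 rad.

1.9218 rad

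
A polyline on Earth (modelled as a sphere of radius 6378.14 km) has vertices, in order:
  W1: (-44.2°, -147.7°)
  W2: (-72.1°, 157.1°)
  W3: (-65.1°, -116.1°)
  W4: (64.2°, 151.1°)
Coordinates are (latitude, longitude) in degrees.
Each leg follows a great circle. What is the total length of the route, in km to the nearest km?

23715 km

Leg W1→W2: central angle 0.6613 rad, distance 4218.1 km.
Leg W2→W3: central angle 0.5149 rad, distance 3283.8 km.
Leg W3→W4: central angle 2.5420 rad, distance 16213.4 km.
Total: 4218.1 + 3283.8 + 16213.4 ≈ 23715 km.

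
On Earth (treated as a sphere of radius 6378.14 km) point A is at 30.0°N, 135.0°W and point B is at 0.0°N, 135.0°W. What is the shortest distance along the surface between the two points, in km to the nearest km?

3340 km

In radians: φ₁ = 0.5236, φ₂ = 0.0000, Δλ = 0.000° = 0.0000 rad.
cos c = sin φ₁ sin φ₂ + cos φ₁ cos φ₂ cos Δλ = (0.5000)(0.0000) + (0.8660)(1.0000)(1.0000) = 0.86603,
so c = arccos(0.86603) = 0.52360 rad.
Distance = R·c = 6378.14 × 0.5236 ≈ 3340 km.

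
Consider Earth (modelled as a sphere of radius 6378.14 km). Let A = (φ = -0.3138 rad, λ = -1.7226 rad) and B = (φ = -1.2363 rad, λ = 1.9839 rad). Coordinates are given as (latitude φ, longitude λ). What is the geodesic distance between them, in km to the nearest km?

In radians: φ₁ = -0.3138, φ₂ = -1.2363, Δλ = -147.633° = -2.5767 rad.
cos c = sin φ₁ sin φ₂ + cos φ₁ cos φ₂ cos Δλ = (-0.3087)(-0.9446) + (0.9512)(0.3283)(-0.8446) = 0.02782,
so c = arccos(0.02782) = 1.54297 rad.
Distance = R·c = 6378.14 × 1.5430 ≈ 9841 km.

9841 km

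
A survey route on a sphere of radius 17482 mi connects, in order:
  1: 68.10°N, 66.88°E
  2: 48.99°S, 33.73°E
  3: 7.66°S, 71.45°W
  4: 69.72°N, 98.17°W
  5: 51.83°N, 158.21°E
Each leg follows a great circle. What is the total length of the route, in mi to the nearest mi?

Leg 1→2: central angle 2.0889 rad, distance 36518.0 mi.
Leg 2→3: central angle 1.6406 rad, distance 28680.3 mi.
Leg 3→4: central angle 1.3880 rad, distance 24264.6 mi.
Leg 4→5: central angle 0.8134 rad, distance 14220.5 mi.
Total: 36518.0 + 28680.3 + 24264.6 + 14220.5 ≈ 103683 mi.

103683 mi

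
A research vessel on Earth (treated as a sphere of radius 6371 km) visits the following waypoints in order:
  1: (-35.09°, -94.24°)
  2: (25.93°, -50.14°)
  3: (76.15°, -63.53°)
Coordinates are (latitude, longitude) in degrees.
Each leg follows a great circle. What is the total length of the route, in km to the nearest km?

Leg 1→2: central angle 1.2900 rad, distance 8218.9 km.
Leg 2→3: central angle 0.8841 rad, distance 5632.6 km.
Total: 8218.9 + 5632.6 ≈ 13851 km.

13851 km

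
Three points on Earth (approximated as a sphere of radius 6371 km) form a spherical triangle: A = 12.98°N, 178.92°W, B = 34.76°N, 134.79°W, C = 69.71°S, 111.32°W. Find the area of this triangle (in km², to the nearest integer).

37725538 km²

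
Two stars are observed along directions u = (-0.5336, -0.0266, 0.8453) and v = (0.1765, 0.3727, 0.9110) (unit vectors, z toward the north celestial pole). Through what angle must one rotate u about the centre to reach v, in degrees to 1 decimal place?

u·v = 0.6660; |u| = 1.0000, |v| = 1.0000.
cos θ = (u·v)/(|u||v|) = 0.6660, so θ = 48.2°.

48.2°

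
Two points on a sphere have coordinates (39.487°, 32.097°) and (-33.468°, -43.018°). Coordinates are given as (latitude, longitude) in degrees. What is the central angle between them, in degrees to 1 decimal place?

Let φ₁ = 0.6892 rad, φ₂ = -0.5841 rad, and Δλ = -1.3110 rad.
Haversine: a = sin²(Δφ/2) + cos φ₁ cos φ₂ sin²(Δλ/2) = 0.3534 + (0.7718)(0.8342)(0.3716) = 0.59265.
Central angle c = 2·arcsin(√a) = 1.75718 rad.
So the angular separation is 100.7°.

100.7°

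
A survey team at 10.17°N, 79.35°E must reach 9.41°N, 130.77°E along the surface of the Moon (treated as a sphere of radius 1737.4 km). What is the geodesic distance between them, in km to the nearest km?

1535 km

With latitudes φ₁ = 10.170°, φ₂ = 9.410° and longitude difference Δλ = 51.420°:
cos c = sin φ₁ sin φ₂ + cos φ₁ cos φ₂ cos Δλ = (0.1766)(0.1635) + (0.9843)(0.9865)(0.6236) = 0.63442,
so c = arccos(0.63442) = 0.88354 rad.
Distance = R·c = 1737.4 × 0.8835 ≈ 1535 km.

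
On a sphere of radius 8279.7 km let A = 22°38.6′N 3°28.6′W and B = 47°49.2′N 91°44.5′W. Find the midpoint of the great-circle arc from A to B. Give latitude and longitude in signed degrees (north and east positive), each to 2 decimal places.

44.21°, -38.91°

Central angle δ = 1.2618 rad. Interpolating on the sphere with fraction f = 0.5:
P = [sin((1−f)δ)·A + sin(fδ)·B] / sin δ = 0.6192·A + 0.6192·B in Cartesian coordinates,
giving P = (0.5578, -0.4502, 0.6972), i.e. latitude 44.21°, longitude -38.91°.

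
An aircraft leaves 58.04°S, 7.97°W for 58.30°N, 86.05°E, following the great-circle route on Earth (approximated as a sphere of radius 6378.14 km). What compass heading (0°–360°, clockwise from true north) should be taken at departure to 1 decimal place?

51.4°

With φ₁ = -1.0130, φ₂ = 1.0175, Δλ = 1.6410 rad, the forward-azimuth formula gives
θ = atan2( sin Δλ cos φ₂ , cos φ₁ sin φ₂ − sin φ₁ cos φ₂ cos Δλ ) = atan2(0.5242, 0.4191) = 51.36°.
So the initial bearing is 51.4°.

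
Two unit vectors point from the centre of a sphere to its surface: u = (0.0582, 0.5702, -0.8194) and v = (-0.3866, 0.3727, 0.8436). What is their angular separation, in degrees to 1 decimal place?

u·v = -0.5012; |u| = 1.0000, |v| = 1.0000.
cos θ = (u·v)/(|u||v|) = -0.5012, so θ = 120.1°.

120.1°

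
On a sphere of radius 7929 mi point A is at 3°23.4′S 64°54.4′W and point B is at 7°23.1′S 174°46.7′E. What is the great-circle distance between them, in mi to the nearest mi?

16534 mi

In radians: φ₁ = -0.0592, φ₂ = -0.1289, Δλ = -120.315° = -2.0999 rad.
cos c = sin φ₁ sin φ₂ + cos φ₁ cos φ₂ cos Δλ = (-0.0591)(-0.1285) + (0.9983)(0.9917)(-0.5048) = -0.49209,
so c = arccos(-0.49209) = 2.08529 rad.
Distance = R·c = 7929 × 2.0853 ≈ 16534 mi.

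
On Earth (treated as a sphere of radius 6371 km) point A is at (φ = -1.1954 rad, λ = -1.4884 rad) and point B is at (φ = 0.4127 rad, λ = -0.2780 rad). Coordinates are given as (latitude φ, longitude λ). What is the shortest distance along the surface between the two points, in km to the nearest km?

11648 km

With latitudes φ₁ = -68.491°, φ₂ = 23.646° and longitude difference Δλ = 69.351°:
Haversine: a = sin²(Δφ/2) + cos φ₁ cos φ₂ sin²(Δλ/2) = 0.5186 + (0.3666)(0.9160)(0.3237) = 0.62736.
Central angle c = 2·arcsin(√a) = 1.82835 rad.
Distance = R·c = 6371 × 1.8283 ≈ 11648 km.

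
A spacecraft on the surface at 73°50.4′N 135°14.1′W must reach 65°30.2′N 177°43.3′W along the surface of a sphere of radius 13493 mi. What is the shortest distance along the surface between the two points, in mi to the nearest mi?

Let φ₁ = 1.2888 rad, φ₂ = 1.1432 rad, and Δλ = -0.7415 rad.
Haversine: a = sin²(Δφ/2) + cos φ₁ cos φ₂ sin²(Δλ/2) = 0.0053 + (0.2783)(0.4146)(0.1313) = 0.02043.
Central angle c = 2·arcsin(√a) = 0.28688 rad.
Distance = R·c = 13493 × 0.2869 ≈ 3871 mi.

3871 mi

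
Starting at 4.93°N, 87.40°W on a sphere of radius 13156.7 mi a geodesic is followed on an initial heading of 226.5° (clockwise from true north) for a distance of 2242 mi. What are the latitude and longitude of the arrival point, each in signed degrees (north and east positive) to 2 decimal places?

-1.81°, -94.47°

Angular distance δ = d/R = 2242/13156.7 = 0.17041 rad; initial bearing θ = 3.9532 rad.
sin φ₂ = sin φ₁ cos δ + cos φ₁ sin δ cos θ = (0.0859)(0.9855) + (0.9963)(0.1696)(-0.6884) = -0.0316, so φ₂ = -1.81°.
Δλ = atan2(sin θ sin δ cos φ₁, cos δ − sin φ₁ sin φ₂) = atan2(-0.1226, 0.9882) = -7.070°.
λ₂ = -87.400° − 7.070° = -94.47°.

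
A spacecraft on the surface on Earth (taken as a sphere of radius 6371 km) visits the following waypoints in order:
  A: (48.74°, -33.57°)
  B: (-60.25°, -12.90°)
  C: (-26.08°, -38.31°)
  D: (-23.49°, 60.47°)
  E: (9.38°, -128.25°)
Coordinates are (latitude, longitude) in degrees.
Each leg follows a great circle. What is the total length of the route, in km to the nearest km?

44411 km

Leg A→B: central angle 1.9246 rad, distance 12261.6 km.
Leg B→C: central angle 0.6693 rad, distance 4264.1 km.
Leg C→D: central angle 1.5213 rad, distance 9692.1 km.
Leg D→E: central angle 2.8556 rad, distance 18192.8 km.
Total: 12261.6 + 4264.1 + 9692.1 + 18192.8 ≈ 44411 km.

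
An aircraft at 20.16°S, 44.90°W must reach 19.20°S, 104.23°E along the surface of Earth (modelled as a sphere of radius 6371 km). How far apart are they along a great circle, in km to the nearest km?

14495 km

In radians: φ₁ = -0.3519, φ₂ = -0.3351, Δλ = 149.130° = 2.6028 rad.
cos c = sin φ₁ sin φ₂ + cos φ₁ cos φ₂ cos Δλ = (-0.3446)(-0.3289) + (0.9387)(0.9444)(-0.8583) = -0.64759,
so c = arccos(-0.64759) = 2.27521 rad.
Distance = R·c = 6371 × 2.2752 ≈ 14495 km.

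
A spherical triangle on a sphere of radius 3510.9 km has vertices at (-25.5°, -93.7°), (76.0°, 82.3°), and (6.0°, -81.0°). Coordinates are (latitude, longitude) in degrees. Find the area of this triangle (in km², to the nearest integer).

Side lengths (central angles): a = 1.7002, b = 0.5905, c = 2.2595 rad; semiperimeter s = 2.2751.
By l'Huilier's theorem, tan(E/4) = √[tan(s/2) tan((s−a)/2) tan((s−b)/2) tan((s−c)/2)], giving spherical excess E = 0.2982 rad.
Area = E·R² = 0.2982 × (3510.9)² ≈ 3675266 km².

3675266 km²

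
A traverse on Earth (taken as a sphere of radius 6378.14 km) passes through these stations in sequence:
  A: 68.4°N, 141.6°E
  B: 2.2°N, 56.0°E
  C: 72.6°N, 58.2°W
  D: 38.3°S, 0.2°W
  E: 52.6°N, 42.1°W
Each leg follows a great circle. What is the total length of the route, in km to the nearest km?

44195 km

Leg A→B: central angle 1.5068 rad, distance 9610.8 km.
Leg B→C: central angle 1.6568 rad, distance 10567.1 km.
Leg C→D: central angle 2.0568 rad, distance 13118.3 km.
Leg D→E: central angle 1.7088 rad, distance 10899.1 km.
Total: 9610.8 + 10567.1 + 13118.3 + 10899.1 ≈ 44195 km.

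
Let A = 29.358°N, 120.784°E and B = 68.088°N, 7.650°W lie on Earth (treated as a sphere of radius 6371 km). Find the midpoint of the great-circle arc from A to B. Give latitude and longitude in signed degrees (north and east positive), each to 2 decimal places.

63.62°, 96.22°

Central angle δ = 1.3154 rad. Interpolating on the sphere with fraction f = 0.5:
P = [sin((1−f)δ)·A + sin(fδ)·B] / sin δ = 0.6318·A + 0.6318·B in Cartesian coordinates,
giving P = (-0.0482, 0.4417, 0.8959), i.e. latitude 63.62°, longitude 96.22°.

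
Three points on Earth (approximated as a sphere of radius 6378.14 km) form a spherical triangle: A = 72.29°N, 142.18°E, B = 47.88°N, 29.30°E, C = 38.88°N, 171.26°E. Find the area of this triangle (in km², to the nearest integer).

3372231 km²

Side lengths (central angles): a = 1.5164, b = 0.6353, c = 0.8928 rad; semiperimeter s = 1.5222.
By l'Huilier's theorem, tan(E/4) = √[tan(s/2) tan((s−a)/2) tan((s−b)/2) tan((s−c)/2)], giving spherical excess E = 0.0829 rad.
Area = E·R² = 0.0829 × (6378.14)² ≈ 3372231 km².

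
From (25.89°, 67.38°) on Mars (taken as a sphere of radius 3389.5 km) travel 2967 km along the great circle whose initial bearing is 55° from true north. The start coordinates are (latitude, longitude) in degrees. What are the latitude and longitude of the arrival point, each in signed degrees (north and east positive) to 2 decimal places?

Angular distance δ = d/R = 2967/3389.5 = 0.87535 rad; initial bearing θ = 0.9599 rad.
sin φ₂ = sin φ₁ cos δ + cos φ₁ sin δ cos θ = (0.4366)(0.6407) + (0.8996)(0.7678)(0.5736) = 0.6759, so φ₂ = 42.53°.
Δλ = atan2(sin θ sin δ cos φ₁, cos δ − sin φ₁ sin φ₂) = atan2(0.5658, 0.3456) = 58.584°.
λ₂ = 67.380° + 58.584° = 125.96°.

42.53°, 125.96°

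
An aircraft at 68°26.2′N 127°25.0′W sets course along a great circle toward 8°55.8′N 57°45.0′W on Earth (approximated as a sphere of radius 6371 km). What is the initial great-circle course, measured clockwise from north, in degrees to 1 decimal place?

105.8°

Δλ = 69.667° = 1.2159 rad.
y = sin Δλ · cos φ₂ = (0.9377)(0.9879) = 0.9263
x = cos φ₁ sin φ₂ − sin φ₁ cos φ₂ cos Δλ = (0.3675)(0.1552) − (0.9300)(0.9879)(0.3475) = -0.2622
θ = atan2(y, x) = 105.80°, so the bearing is 105.8°.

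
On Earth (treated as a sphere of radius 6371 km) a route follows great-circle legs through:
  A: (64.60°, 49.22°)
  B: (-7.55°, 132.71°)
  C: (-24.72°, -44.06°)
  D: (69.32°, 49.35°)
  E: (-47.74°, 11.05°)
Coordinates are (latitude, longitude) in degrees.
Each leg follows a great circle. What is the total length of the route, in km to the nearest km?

52956 km

Leg A→B: central angle 1.6413 rad, distance 10456.9 km.
Leg B→C: central angle 2.5757 rad, distance 16409.8 km.
Leg C→D: central angle 1.9936 rad, distance 12701.2 km.
Leg D→E: central angle 2.1014 rad, distance 13387.9 km.
Total: 10456.9 + 16409.8 + 12701.2 + 13387.9 ≈ 52956 km.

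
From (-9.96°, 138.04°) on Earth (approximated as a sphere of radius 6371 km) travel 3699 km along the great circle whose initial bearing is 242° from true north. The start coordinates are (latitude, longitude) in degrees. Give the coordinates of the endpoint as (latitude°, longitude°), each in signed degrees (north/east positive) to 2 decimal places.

-23.47°, 106.17°

Angular distance δ = d/R = 3699/6371 = 0.58060 rad; initial bearing θ = 4.2237 rad.
sin φ₂ = sin φ₁ cos δ + cos φ₁ sin δ cos θ = (-0.1730)(0.8361) + (0.9849)(0.5485)(-0.4695) = -0.3983, so φ₂ = -23.47°.
Δλ = atan2(sin θ sin δ cos φ₁, cos δ − sin φ₁ sin φ₂) = atan2(-0.4770, 0.7673) = -31.870°.
λ₂ = 138.040° − 31.870° = 106.17°.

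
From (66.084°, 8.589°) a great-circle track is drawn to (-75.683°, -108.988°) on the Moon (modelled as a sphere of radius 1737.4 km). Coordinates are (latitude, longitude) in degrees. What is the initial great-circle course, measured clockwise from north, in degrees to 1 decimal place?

With φ₁ = 1.1534, φ₂ = -1.3209, Δλ = -2.0521 rad, the forward-azimuth formula gives
θ = atan2( sin Δλ cos φ₂ , cos φ₁ sin φ₂ − sin φ₁ cos φ₂ cos Δλ ) = atan2(-0.2192, -0.2882) = -142.74°.
Adding 360° brings this into [0°, 360°): 217.3°.

217.3°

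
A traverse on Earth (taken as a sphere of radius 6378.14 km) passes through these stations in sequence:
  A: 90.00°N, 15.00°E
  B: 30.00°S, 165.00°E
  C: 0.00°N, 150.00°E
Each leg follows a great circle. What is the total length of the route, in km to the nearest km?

17057 km

Leg A→B: central angle 2.0944 rad, distance 13358.3 km.
Leg B→C: central angle 0.5799 rad, distance 3698.7 km.
Total: 13358.3 + 3698.7 ≈ 17057 km.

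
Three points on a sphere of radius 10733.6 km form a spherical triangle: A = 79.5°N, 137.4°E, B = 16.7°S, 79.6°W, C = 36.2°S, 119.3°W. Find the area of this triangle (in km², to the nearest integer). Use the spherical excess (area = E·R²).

Side lengths (central angles): a = 0.7007, b = 2.2326, c = 2.0064 rad; semiperimeter s = 2.4698.
By l'Huilier's theorem, tan(E/4) = √[tan(s/2) tan((s−a)/2) tan((s−b)/2) tan((s−c)/2)], giving spherical excess E = 1.2156 rad.
Area = E·R² = 1.2156 × (10733.6)² ≈ 140049306 km².

140049306 km²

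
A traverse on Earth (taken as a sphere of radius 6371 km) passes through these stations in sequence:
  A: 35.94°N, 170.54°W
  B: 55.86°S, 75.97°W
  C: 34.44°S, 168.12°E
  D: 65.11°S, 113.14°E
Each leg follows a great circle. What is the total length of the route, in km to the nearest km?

26757 km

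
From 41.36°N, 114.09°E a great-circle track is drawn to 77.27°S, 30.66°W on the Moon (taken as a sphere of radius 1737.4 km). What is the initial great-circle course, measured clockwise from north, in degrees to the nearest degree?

With φ₁ = 0.7219, φ₂ = -1.3486, Δλ = -2.5264 rad, the forward-azimuth formula gives
θ = atan2( sin Δλ cos φ₂ , cos φ₁ sin φ₂ − sin φ₁ cos φ₂ cos Δλ ) = atan2(-0.1272, -0.6132) = -168.28°.
Adding 360° brings this into [0°, 360°): 192°.

192°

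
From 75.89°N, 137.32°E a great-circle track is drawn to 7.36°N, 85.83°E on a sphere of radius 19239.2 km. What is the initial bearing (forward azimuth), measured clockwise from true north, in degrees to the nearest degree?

234°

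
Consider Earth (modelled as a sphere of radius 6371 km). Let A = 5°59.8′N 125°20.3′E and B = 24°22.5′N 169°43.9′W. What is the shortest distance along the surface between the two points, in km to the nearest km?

7197 km

In radians: φ₁ = 0.1047, φ₂ = 0.4254, Δλ = 64.930° = 1.1332 rad.
cos c = sin φ₁ sin φ₂ + cos φ₁ cos φ₂ cos Δλ = (0.1045)(0.4127) + (0.9945)(0.9109)(0.4237) = 0.42696,
so c = arccos(0.42696) = 1.12967 rad.
Distance = R·c = 6371 × 1.1297 ≈ 7197 km.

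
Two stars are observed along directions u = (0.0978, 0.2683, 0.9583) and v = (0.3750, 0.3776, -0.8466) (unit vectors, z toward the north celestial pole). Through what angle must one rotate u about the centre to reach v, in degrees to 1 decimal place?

u·v = -0.6733; |u| = 0.9999, |v| = 1.0000.
cos θ = (u·v)/(|u||v|) = -0.6734, so θ = 132.3°.

132.3°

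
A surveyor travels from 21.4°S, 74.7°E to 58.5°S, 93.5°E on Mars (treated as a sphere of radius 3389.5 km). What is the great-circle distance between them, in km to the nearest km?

2337 km

Let φ₁ = -0.3735 rad, φ₂ = -1.0210 rad, and Δλ = 0.3281 rad.
cos c = sin φ₁ sin φ₂ + cos φ₁ cos φ₂ cos Δλ = (-0.3649)(-0.8526) + (0.9311)(0.5225)(0.9466) = 0.77163,
so c = arccos(0.77163) = 0.68940 rad.
Distance = R·c = 3389.5 × 0.6894 ≈ 2337 km.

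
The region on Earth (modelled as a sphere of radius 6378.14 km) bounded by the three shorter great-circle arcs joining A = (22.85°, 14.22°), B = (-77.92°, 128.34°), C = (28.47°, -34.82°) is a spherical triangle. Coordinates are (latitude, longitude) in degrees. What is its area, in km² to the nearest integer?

58223752 km²

Side lengths (central angles): a = 2.2682, b = 0.7725, c = 2.0471 rad; semiperimeter s = 2.5439.
By l'Huilier's theorem, tan(E/4) = √[tan(s/2) tan((s−a)/2) tan((s−b)/2) tan((s−c)/2)], giving spherical excess E = 1.4312 rad.
Area = E·R² = 1.4312 × (6378.14)² ≈ 58223752 km².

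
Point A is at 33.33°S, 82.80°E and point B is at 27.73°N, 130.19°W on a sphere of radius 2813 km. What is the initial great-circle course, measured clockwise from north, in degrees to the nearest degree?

92°

With φ₁ = -0.5817, φ₂ = 0.4840, Δλ = 2.5658 rad, the forward-azimuth formula gives
θ = atan2( sin Δλ cos φ₂ , cos φ₁ sin φ₂ − sin φ₁ cos φ₂ cos Δλ ) = atan2(0.4820, -0.0192) = 92.28°.
So the initial bearing is 92°.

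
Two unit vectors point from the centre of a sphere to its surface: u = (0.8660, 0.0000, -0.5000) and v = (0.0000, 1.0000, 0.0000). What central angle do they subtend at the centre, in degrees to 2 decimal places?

90.00°

u·v = 0.0000; |u| = 1.0000, |v| = 1.0000.
cos θ = (u·v)/(|u||v|) = 0.0000, so θ = 90.00°.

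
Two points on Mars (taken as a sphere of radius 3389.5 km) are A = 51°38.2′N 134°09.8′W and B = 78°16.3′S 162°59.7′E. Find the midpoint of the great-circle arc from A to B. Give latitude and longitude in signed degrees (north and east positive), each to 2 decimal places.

-14.84°, -148.39°

The central angle between A and B is δ = 2.3605 rad.
With f = 0.5, the slerp weights are sin((1−f)δ)/sin δ = 1.3134 and sin(fδ)/sin δ = 1.3134.
Weighted sum of the unit vectors: (1.3134)·(-0.4324,-0.4452,0.7841) + (1.3134)·(-0.1944,0.0594,-0.9791) = (-0.8232, -0.5067, -0.2561).
Converting back: φ = atan2(z, √(x²+y²)) = -14.84°, λ = atan2(y, x) = -148.39°.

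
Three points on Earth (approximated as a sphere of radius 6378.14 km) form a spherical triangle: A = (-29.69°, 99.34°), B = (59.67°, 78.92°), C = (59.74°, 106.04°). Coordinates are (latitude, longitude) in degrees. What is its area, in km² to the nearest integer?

Side lengths (central angles): a = 0.2371, b = 1.5638, c = 1.5872 rad; semiperimeter s = 1.6941.
By l'Huilier's theorem, tan(E/4) = √[tan(s/2) tan((s−a)/2) tan((s−b)/2) tan((s−c)/2)], giving spherical excess E = 0.2371 rad.
Area = E·R² = 0.2371 × (6378.14)² ≈ 9644699 km².

9644699 km²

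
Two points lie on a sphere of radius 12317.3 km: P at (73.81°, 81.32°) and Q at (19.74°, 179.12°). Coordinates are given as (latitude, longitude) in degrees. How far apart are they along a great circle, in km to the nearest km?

In radians: φ₁ = 1.2882, φ₂ = 0.3445, Δλ = 97.800° = 1.7069 rad.
Haversine: a = sin²(Δφ/2) + cos φ₁ cos φ₂ sin²(Δλ/2) = 0.2066 + (0.2788)(0.9412)(0.5679) = 0.35563.
Central angle c = 2·arcsin(√a) = 1.27788 rad.
Distance = R·c = 12317.3 × 1.2779 ≈ 15740 km.

15740 km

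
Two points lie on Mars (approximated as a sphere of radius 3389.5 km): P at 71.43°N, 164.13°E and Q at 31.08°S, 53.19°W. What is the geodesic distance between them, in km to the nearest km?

7982 km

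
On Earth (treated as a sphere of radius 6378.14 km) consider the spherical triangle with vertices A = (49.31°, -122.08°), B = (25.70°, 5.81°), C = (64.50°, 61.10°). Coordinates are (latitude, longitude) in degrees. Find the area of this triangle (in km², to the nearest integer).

26381690 km²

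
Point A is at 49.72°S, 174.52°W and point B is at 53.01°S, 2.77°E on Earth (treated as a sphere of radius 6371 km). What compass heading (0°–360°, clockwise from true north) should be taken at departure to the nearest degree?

178°

Δλ = 177.290° = 3.0943 rad.
y = sin Δλ · cos φ₂ = (0.0473)(0.6017) = 0.0284
x = cos φ₁ sin φ₂ − sin φ₁ cos φ₂ cos Δλ = (0.6465)(-0.7987) − (-0.7629)(0.6017)(-0.9989) = -0.9749
θ = atan2(y, x) = 178.33°, so the bearing is 178°.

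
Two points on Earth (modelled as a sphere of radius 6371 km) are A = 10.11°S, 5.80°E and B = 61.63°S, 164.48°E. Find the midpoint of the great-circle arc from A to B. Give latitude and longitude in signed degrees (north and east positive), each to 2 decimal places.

-61.68°, 23.48°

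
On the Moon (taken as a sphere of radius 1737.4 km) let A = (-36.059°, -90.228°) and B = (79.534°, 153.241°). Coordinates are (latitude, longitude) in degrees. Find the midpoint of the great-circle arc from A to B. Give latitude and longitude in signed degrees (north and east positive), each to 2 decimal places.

27.91°, -102.82°

The central angle between A and B is δ = 2.2711 rad.
With f = 0.5, the slerp weights are sin((1−f)δ)/sin δ = 1.1858 and sin(fδ)/sin δ = 1.1858.
Weighted sum of the unit vectors: (1.1858)·(-0.0032,-0.8084,-0.5886) + (1.1858)·(-0.1622,0.0818,0.9834) = (-0.1962, -0.8616, 0.4681).
Converting back: φ = atan2(z, √(x²+y²)) = 27.91°, λ = atan2(y, x) = -102.82°.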